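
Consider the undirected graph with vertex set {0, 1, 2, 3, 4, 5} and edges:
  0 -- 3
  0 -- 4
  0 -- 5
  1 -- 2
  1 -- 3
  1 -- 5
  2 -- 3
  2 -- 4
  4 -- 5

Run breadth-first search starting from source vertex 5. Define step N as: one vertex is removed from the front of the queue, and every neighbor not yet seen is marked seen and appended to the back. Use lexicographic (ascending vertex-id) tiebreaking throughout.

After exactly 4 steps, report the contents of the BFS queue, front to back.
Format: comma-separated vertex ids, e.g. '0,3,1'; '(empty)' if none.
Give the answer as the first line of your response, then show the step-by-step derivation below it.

3,2

step 1: dequeue 5; queue=[0,1,4]; order=5
step 2: dequeue 0; queue=[1,4,3]; order=5,0
step 3: dequeue 1; queue=[4,3,2]; order=5,0,1
step 4: dequeue 4; queue=[3,2]; order=5,0,1,4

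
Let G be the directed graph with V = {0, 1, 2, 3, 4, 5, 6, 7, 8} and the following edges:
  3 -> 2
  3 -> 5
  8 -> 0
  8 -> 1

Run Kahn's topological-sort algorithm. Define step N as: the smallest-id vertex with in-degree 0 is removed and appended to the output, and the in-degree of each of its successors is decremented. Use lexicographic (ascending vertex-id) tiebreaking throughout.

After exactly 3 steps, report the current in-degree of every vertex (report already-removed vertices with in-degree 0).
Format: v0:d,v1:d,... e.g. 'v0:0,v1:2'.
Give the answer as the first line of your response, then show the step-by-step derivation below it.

v0:1,v1:1,v2:0,v3:0,v4:0,v5:0,v6:0,v7:0,v8:0

step 1: output 3; order=[3]; indeg=(1,1,0,0,0,0,0,0,0)
step 2: output 2; order=[3,2]; indeg=(1,1,0,0,0,0,0,0,0)
step 3: output 4; order=[3,2,4]; indeg=(1,1,0,0,0,0,0,0,0)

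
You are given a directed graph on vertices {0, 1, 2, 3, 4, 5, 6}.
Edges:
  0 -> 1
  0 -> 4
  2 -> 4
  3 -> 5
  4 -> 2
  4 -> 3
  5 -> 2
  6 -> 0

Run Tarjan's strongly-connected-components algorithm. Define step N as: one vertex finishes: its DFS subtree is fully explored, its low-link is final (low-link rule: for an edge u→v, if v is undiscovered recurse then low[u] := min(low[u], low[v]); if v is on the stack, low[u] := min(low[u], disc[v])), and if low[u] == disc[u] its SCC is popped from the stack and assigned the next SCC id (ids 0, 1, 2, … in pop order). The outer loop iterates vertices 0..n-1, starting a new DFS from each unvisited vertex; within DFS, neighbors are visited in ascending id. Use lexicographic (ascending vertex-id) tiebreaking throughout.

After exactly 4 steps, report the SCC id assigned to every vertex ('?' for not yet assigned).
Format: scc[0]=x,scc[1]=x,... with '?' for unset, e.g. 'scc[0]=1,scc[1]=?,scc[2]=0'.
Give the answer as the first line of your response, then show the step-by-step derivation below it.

scc[0]=?,scc[1]=0,scc[2]=?,scc[3]=?,scc[4]=?,scc[5]=?,scc[6]=?

step 1: low=(low[0]=0,low[1]=1,low[2]=?,low[3]=?,low[4]=?,low[5]=?,low[6]=?); scc=(scc[0]=?,scc[1]=0,scc[2]=?,scc[3]=?,scc[4]=?,scc[5]=?,scc[6]=?)
step 2: low=(low[0]=0,low[1]=1,low[2]=2,low[3]=?,low[4]=2,low[5]=?,low[6]=?); scc=(scc[0]=?,scc[1]=0,scc[2]=?,scc[3]=?,scc[4]=?,scc[5]=?,scc[6]=?)
step 3: low=(low[0]=0,low[1]=1,low[2]=2,low[3]=4,low[4]=2,low[5]=3,low[6]=?); scc=(scc[0]=?,scc[1]=0,scc[2]=?,scc[3]=?,scc[4]=?,scc[5]=?,scc[6]=?)
step 4: low=(low[0]=0,low[1]=1,low[2]=2,low[3]=3,low[4]=2,low[5]=3,low[6]=?); scc=(scc[0]=?,scc[1]=0,scc[2]=?,scc[3]=?,scc[4]=?,scc[5]=?,scc[6]=?)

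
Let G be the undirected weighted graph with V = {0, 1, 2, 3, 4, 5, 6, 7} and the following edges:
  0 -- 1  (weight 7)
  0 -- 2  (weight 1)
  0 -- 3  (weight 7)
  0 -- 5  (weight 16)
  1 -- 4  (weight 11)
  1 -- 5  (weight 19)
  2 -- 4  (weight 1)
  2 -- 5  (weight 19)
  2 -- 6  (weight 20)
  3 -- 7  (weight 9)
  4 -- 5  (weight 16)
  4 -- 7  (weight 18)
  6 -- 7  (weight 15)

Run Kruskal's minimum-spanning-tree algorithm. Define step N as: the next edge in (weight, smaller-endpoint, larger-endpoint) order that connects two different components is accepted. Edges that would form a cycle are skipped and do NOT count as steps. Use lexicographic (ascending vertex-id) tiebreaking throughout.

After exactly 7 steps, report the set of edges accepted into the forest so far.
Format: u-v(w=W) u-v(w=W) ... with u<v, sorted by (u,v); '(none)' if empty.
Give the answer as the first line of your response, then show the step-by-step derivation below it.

0-1(w=7) 0-2(w=1) 0-3(w=7) 0-5(w=16) 2-4(w=1) 3-7(w=9) 6-7(w=15)

step 1: add edge 0-2 (w=1); MST = {0-2(w=1)}
step 2: add edge 2-4 (w=1); MST = {0-2(w=1) 2-4(w=1)}
step 3: add edge 0-1 (w=7); MST = {0-1(w=7) 0-2(w=1) 2-4(w=1)}
step 4: add edge 0-3 (w=7); MST = {0-1(w=7) 0-2(w=1) 0-3(w=7) 2-4(w=1)}
step 5: add edge 3-7 (w=9); MST = {0-1(w=7) 0-2(w=1) 0-3(w=7) 2-4(w=1) 3-7(w=9)}
step 6: add edge 6-7 (w=15); MST = {0-1(w=7) 0-2(w=1) 0-3(w=7) 2-4(w=1) 3-7(w=9) 6-7(w=15)}
step 7: add edge 0-5 (w=16); MST = {0-1(w=7) 0-2(w=1) 0-3(w=7) 0-5(w=16) 2-4(w=1) 3-7(w=9) 6-7(w=15)}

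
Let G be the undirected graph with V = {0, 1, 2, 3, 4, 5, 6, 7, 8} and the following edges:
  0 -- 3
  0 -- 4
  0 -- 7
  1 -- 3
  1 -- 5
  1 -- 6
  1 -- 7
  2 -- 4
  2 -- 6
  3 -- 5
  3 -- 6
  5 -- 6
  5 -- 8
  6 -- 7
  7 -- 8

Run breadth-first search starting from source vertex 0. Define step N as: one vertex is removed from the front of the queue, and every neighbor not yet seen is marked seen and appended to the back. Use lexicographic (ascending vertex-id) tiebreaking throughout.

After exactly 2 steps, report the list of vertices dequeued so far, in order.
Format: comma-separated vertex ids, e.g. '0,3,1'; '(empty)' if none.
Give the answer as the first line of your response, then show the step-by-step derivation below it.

0,3

step 1: dequeue 0; queue=[3,4,7]; order=0
step 2: dequeue 3; queue=[4,7,1,5,6]; order=0,3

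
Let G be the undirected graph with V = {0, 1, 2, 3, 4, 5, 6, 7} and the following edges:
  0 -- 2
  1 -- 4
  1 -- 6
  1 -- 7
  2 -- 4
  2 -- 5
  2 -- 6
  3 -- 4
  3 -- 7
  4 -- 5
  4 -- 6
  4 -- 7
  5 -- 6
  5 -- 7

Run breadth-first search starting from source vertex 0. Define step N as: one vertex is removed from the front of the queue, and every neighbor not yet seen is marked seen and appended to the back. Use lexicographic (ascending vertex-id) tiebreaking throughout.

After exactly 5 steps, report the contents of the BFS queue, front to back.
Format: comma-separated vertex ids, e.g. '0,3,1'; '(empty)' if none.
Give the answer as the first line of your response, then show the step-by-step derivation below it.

1,3,7

step 1: dequeue 0; queue=[2]; order=0
step 2: dequeue 2; queue=[4,5,6]; order=0,2
step 3: dequeue 4; queue=[5,6,1,3,7]; order=0,2,4
step 4: dequeue 5; queue=[6,1,3,7]; order=0,2,4,5
step 5: dequeue 6; queue=[1,3,7]; order=0,2,4,5,6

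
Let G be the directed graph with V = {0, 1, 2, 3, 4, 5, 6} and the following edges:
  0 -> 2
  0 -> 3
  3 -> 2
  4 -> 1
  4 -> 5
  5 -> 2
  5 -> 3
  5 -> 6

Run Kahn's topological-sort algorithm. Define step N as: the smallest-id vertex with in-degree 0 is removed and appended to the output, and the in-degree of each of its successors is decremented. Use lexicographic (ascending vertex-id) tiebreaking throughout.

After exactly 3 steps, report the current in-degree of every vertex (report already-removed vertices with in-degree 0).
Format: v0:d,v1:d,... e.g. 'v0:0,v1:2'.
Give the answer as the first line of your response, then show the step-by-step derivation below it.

v0:0,v1:0,v2:2,v3:1,v4:0,v5:0,v6:1

step 1: output 0; order=[0]; indeg=(0,1,2,1,0,1,1)
step 2: output 4; order=[0,4]; indeg=(0,0,2,1,0,0,1)
step 3: output 1; order=[0,4,1]; indeg=(0,0,2,1,0,0,1)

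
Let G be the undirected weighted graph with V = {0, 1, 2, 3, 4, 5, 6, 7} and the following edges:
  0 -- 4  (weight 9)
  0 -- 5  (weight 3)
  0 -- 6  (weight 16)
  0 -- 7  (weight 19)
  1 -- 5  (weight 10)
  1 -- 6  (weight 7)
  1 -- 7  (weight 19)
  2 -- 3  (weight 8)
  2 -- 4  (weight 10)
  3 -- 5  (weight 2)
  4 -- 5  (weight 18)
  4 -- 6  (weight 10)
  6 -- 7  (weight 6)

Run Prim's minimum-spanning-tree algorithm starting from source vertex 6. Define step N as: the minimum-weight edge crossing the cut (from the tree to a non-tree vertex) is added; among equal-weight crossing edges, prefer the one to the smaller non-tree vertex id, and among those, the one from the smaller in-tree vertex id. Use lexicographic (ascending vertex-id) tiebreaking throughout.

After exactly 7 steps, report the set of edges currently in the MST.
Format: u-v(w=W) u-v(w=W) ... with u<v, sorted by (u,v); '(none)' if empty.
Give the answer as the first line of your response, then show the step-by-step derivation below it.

0-4(w=9) 0-5(w=3) 1-6(w=7) 2-3(w=8) 3-5(w=2) 4-6(w=10) 6-7(w=6)

step 1: add edge 6-7 (w=6); MST = {6-7(w=6)}
step 2: add edge 1-6 (w=7); MST = {1-6(w=7) 6-7(w=6)}
step 3: add edge 4-6 (w=10); MST = {1-6(w=7) 4-6(w=10) 6-7(w=6)}
step 4: add edge 0-4 (w=9); MST = {0-4(w=9) 1-6(w=7) 4-6(w=10) 6-7(w=6)}
step 5: add edge 0-5 (w=3); MST = {0-4(w=9) 0-5(w=3) 1-6(w=7) 4-6(w=10) 6-7(w=6)}
step 6: add edge 3-5 (w=2); MST = {0-4(w=9) 0-5(w=3) 1-6(w=7) 3-5(w=2) 4-6(w=10) 6-7(w=6)}
step 7: add edge 2-3 (w=8); MST = {0-4(w=9) 0-5(w=3) 1-6(w=7) 2-3(w=8) 3-5(w=2) 4-6(w=10) 6-7(w=6)}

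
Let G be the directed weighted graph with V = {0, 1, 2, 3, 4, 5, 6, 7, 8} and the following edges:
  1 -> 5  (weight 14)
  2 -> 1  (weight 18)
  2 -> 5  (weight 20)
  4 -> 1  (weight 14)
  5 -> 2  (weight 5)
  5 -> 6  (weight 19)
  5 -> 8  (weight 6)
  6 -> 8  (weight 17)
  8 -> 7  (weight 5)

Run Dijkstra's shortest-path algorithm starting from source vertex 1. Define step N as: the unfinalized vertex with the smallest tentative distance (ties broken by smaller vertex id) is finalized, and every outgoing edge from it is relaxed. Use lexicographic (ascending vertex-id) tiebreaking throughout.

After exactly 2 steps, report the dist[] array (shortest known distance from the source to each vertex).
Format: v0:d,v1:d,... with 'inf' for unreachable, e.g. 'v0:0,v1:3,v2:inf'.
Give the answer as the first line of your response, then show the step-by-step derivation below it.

v0:inf,v1:0,v2:19,v3:inf,v4:inf,v5:14,v6:33,v7:inf,v8:20

step 1: dist = v0:inf,v1:0,v2:inf,v3:inf,v4:inf,v5:14,v6:inf,v7:inf,v8:inf
step 2: dist = v0:inf,v1:0,v2:19,v3:inf,v4:inf,v5:14,v6:33,v7:inf,v8:20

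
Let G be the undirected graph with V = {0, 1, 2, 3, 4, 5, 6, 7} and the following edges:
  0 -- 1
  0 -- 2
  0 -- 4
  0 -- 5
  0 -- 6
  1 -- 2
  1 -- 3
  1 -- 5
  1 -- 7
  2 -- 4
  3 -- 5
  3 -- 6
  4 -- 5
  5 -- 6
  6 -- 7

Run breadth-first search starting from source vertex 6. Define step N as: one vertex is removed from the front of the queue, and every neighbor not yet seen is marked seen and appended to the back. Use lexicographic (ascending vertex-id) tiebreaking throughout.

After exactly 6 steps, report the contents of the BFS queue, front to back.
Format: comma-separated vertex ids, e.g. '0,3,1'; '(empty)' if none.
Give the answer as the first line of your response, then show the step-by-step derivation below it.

2,4

step 1: dequeue 6; queue=[0,3,5,7]; order=6
step 2: dequeue 0; queue=[3,5,7,1,2,4]; order=6,0
step 3: dequeue 3; queue=[5,7,1,2,4]; order=6,0,3
step 4: dequeue 5; queue=[7,1,2,4]; order=6,0,3,5
step 5: dequeue 7; queue=[1,2,4]; order=6,0,3,5,7
step 6: dequeue 1; queue=[2,4]; order=6,0,3,5,7,1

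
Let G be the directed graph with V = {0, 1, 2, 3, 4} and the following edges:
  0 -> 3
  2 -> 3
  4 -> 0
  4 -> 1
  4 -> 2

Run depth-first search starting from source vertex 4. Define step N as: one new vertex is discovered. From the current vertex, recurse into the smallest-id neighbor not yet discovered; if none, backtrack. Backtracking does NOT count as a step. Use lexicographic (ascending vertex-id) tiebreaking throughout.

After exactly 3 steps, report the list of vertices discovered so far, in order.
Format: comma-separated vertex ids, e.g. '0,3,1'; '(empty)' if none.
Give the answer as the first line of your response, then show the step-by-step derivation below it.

4,0,3

step 1: discover 4; path=4; order=4
step 2: discover 0; path=4>0; order=4,0
step 3: discover 3; path=4>0>3; order=4,0,3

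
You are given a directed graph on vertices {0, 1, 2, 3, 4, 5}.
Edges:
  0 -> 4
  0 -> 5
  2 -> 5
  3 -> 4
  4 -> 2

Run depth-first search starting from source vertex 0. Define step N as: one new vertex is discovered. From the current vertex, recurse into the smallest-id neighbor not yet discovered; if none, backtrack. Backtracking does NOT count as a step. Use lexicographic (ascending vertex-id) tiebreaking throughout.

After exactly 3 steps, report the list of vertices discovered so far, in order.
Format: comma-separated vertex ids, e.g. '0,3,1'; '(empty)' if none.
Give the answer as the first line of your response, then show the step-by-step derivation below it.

0,4,2

step 1: discover 0; path=0; order=0
step 2: discover 4; path=0>4; order=0,4
step 3: discover 2; path=0>4>2; order=0,4,2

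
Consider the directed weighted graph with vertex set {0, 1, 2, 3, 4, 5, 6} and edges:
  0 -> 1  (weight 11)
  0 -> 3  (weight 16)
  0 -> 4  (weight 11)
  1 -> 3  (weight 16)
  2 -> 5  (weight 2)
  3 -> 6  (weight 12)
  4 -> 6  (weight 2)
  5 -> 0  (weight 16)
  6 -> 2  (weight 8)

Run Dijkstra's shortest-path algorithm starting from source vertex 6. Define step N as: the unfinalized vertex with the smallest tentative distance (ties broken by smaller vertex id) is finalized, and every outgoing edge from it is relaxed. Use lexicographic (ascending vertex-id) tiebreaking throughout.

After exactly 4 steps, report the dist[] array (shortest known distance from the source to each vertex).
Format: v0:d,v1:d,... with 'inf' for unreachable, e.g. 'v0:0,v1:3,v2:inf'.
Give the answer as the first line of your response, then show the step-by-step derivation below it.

v0:26,v1:37,v2:8,v3:42,v4:37,v5:10,v6:0

step 1: dist = v0:inf,v1:inf,v2:8,v3:inf,v4:inf,v5:inf,v6:0
step 2: dist = v0:inf,v1:inf,v2:8,v3:inf,v4:inf,v5:10,v6:0
step 3: dist = v0:26,v1:inf,v2:8,v3:inf,v4:inf,v5:10,v6:0
step 4: dist = v0:26,v1:37,v2:8,v3:42,v4:37,v5:10,v6:0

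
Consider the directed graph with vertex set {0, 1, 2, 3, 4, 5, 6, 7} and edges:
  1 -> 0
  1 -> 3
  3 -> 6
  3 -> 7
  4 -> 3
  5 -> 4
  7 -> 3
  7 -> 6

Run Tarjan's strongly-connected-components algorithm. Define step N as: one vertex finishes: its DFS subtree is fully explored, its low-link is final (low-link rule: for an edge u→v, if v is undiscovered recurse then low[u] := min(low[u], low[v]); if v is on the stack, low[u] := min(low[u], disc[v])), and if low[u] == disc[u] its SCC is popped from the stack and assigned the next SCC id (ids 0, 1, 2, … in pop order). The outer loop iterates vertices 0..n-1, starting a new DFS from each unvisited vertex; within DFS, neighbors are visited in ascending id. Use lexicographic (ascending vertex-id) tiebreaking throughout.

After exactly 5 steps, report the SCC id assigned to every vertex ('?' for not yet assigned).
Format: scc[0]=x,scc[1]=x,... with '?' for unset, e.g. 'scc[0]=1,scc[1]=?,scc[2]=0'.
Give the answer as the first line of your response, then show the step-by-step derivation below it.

scc[0]=0,scc[1]=3,scc[2]=?,scc[3]=2,scc[4]=?,scc[5]=?,scc[6]=1,scc[7]=2

step 1: low=(low[0]=0,low[1]=?,low[2]=?,low[3]=?,low[4]=?,low[5]=?,low[6]=?,low[7]=?); scc=(scc[0]=0,scc[1]=?,scc[2]=?,scc[3]=?,scc[4]=?,scc[5]=?,scc[6]=?,scc[7]=?)
step 2: low=(low[0]=0,low[1]=1,low[2]=?,low[3]=2,low[4]=?,low[5]=?,low[6]=3,low[7]=?); scc=(scc[0]=0,scc[1]=?,scc[2]=?,scc[3]=?,scc[4]=?,scc[5]=?,scc[6]=1,scc[7]=?)
step 3: low=(low[0]=0,low[1]=1,low[2]=?,low[3]=2,low[4]=?,low[5]=?,low[6]=3,low[7]=2); scc=(scc[0]=0,scc[1]=?,scc[2]=?,scc[3]=?,scc[4]=?,scc[5]=?,scc[6]=1,scc[7]=?)
step 4: low=(low[0]=0,low[1]=1,low[2]=?,low[3]=2,low[4]=?,low[5]=?,low[6]=3,low[7]=2); scc=(scc[0]=0,scc[1]=?,scc[2]=?,scc[3]=2,scc[4]=?,scc[5]=?,scc[6]=1,scc[7]=2)
step 5: low=(low[0]=0,low[1]=1,low[2]=?,low[3]=2,low[4]=?,low[5]=?,low[6]=3,low[7]=2); scc=(scc[0]=0,scc[1]=3,scc[2]=?,scc[3]=2,scc[4]=?,scc[5]=?,scc[6]=1,scc[7]=2)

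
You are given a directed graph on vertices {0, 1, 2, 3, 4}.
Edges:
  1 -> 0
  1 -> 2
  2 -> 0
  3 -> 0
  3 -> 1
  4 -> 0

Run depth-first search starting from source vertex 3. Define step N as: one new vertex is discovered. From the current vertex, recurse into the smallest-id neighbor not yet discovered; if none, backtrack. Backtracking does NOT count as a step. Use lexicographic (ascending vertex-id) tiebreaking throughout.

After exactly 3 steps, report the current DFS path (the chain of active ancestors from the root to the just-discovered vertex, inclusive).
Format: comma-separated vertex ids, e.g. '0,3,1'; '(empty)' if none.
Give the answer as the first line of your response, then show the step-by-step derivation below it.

3,1

step 1: discover 3; path=3; order=3
step 2: discover 0; path=3>0; order=3,0
step 3: discover 1; path=3>1; order=3,0,1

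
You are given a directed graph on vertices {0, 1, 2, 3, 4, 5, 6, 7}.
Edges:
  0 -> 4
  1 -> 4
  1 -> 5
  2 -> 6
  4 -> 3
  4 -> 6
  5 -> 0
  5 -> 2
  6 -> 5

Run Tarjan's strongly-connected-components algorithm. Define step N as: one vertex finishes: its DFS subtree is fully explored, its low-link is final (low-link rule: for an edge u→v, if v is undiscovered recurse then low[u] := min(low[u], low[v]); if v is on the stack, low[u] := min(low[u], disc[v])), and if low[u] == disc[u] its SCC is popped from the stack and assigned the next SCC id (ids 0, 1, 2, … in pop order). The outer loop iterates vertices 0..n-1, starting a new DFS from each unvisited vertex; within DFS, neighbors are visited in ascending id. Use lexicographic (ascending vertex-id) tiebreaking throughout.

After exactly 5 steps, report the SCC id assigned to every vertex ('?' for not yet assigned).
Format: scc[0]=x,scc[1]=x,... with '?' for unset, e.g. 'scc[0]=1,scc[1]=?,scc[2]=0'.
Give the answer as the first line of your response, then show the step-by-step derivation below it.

scc[0]=?,scc[1]=?,scc[2]=?,scc[3]=0,scc[4]=?,scc[5]=?,scc[6]=?,scc[7]=?

step 1: low=(low[0]=0,low[1]=?,low[2]=?,low[3]=2,low[4]=1,low[5]=?,low[6]=?,low[7]=?); scc=(scc[0]=?,scc[1]=?,scc[2]=?,scc[3]=0,scc[4]=?,scc[5]=?,scc[6]=?,scc[7]=?)
step 2: low=(low[0]=0,low[1]=?,low[2]=3,low[3]=2,low[4]=1,low[5]=0,low[6]=3,low[7]=?); scc=(scc[0]=?,scc[1]=?,scc[2]=?,scc[3]=0,scc[4]=?,scc[5]=?,scc[6]=?,scc[7]=?)
step 3: low=(low[0]=0,low[1]=?,low[2]=3,low[3]=2,low[4]=1,low[5]=0,low[6]=3,low[7]=?); scc=(scc[0]=?,scc[1]=?,scc[2]=?,scc[3]=0,scc[4]=?,scc[5]=?,scc[6]=?,scc[7]=?)
step 4: low=(low[0]=0,low[1]=?,low[2]=3,low[3]=2,low[4]=1,low[5]=0,low[6]=0,low[7]=?); scc=(scc[0]=?,scc[1]=?,scc[2]=?,scc[3]=0,scc[4]=?,scc[5]=?,scc[6]=?,scc[7]=?)
step 5: low=(low[0]=0,low[1]=?,low[2]=3,low[3]=2,low[4]=0,low[5]=0,low[6]=0,low[7]=?); scc=(scc[0]=?,scc[1]=?,scc[2]=?,scc[3]=0,scc[4]=?,scc[5]=?,scc[6]=?,scc[7]=?)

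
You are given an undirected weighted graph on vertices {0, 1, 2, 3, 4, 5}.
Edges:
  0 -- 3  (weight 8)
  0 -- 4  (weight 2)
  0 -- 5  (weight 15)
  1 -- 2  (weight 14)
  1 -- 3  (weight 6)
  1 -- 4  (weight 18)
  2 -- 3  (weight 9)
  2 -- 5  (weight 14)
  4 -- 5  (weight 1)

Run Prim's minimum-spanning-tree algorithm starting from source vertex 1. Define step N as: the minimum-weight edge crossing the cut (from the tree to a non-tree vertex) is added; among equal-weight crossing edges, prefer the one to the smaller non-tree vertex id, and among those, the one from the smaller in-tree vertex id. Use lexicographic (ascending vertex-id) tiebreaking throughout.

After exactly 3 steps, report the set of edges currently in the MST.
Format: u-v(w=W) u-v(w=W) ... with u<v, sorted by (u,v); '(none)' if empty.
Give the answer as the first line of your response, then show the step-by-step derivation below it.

0-3(w=8) 0-4(w=2) 1-3(w=6)

step 1: add edge 1-3 (w=6); MST = {1-3(w=6)}
step 2: add edge 0-3 (w=8); MST = {0-3(w=8) 1-3(w=6)}
step 3: add edge 0-4 (w=2); MST = {0-3(w=8) 0-4(w=2) 1-3(w=6)}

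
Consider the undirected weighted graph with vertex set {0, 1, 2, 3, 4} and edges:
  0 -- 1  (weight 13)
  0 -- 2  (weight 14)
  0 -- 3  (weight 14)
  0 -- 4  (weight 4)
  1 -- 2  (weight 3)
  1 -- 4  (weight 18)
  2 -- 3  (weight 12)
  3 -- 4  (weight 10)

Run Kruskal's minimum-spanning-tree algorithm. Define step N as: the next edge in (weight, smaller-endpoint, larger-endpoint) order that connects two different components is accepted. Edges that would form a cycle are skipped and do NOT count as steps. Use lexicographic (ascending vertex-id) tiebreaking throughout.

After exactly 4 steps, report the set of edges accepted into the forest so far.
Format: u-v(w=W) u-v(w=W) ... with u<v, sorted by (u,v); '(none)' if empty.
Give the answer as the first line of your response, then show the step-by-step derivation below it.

0-4(w=4) 1-2(w=3) 2-3(w=12) 3-4(w=10)

step 1: add edge 1-2 (w=3); MST = {1-2(w=3)}
step 2: add edge 0-4 (w=4); MST = {0-4(w=4) 1-2(w=3)}
step 3: add edge 3-4 (w=10); MST = {0-4(w=4) 1-2(w=3) 3-4(w=10)}
step 4: add edge 2-3 (w=12); MST = {0-4(w=4) 1-2(w=3) 2-3(w=12) 3-4(w=10)}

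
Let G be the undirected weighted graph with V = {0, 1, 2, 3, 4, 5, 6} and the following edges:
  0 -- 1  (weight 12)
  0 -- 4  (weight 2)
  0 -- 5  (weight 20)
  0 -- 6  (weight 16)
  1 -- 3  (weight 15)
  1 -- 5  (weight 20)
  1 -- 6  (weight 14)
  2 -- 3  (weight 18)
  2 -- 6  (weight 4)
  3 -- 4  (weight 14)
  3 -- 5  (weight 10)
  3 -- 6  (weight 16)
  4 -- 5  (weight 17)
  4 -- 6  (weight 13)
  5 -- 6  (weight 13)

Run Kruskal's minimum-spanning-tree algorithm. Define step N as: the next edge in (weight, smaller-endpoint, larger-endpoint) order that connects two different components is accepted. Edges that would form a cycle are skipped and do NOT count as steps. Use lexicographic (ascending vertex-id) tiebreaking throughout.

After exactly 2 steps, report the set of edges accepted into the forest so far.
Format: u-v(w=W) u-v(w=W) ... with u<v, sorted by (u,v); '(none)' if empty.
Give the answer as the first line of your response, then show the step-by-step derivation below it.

0-4(w=2) 2-6(w=4)

step 1: add edge 0-4 (w=2); MST = {0-4(w=2)}
step 2: add edge 2-6 (w=4); MST = {0-4(w=2) 2-6(w=4)}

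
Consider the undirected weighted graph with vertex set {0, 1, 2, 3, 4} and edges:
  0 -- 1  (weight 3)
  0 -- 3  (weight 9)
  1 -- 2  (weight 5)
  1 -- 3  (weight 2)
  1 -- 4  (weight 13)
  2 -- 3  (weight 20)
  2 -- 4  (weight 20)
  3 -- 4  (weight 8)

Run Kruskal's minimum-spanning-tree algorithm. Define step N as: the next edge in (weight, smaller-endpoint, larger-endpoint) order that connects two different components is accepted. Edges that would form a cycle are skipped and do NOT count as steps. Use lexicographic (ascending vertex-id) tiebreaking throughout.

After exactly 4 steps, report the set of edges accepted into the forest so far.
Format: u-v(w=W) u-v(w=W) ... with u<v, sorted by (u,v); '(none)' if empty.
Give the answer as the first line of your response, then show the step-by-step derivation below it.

0-1(w=3) 1-2(w=5) 1-3(w=2) 3-4(w=8)

step 1: add edge 1-3 (w=2); MST = {1-3(w=2)}
step 2: add edge 0-1 (w=3); MST = {0-1(w=3) 1-3(w=2)}
step 3: add edge 1-2 (w=5); MST = {0-1(w=3) 1-2(w=5) 1-3(w=2)}
step 4: add edge 3-4 (w=8); MST = {0-1(w=3) 1-2(w=5) 1-3(w=2) 3-4(w=8)}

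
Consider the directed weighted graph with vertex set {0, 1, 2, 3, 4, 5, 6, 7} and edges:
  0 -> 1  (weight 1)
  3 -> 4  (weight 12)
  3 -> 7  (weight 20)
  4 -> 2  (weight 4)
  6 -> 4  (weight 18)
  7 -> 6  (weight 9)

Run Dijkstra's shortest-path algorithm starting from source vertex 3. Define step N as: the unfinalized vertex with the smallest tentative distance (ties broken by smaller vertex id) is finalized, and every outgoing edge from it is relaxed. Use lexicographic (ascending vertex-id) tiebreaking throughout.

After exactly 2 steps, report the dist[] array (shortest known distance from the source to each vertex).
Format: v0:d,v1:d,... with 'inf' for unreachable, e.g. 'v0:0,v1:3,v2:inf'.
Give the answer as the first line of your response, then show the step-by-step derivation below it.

v0:inf,v1:inf,v2:16,v3:0,v4:12,v5:inf,v6:inf,v7:20

step 1: dist = v0:inf,v1:inf,v2:inf,v3:0,v4:12,v5:inf,v6:inf,v7:20
step 2: dist = v0:inf,v1:inf,v2:16,v3:0,v4:12,v5:inf,v6:inf,v7:20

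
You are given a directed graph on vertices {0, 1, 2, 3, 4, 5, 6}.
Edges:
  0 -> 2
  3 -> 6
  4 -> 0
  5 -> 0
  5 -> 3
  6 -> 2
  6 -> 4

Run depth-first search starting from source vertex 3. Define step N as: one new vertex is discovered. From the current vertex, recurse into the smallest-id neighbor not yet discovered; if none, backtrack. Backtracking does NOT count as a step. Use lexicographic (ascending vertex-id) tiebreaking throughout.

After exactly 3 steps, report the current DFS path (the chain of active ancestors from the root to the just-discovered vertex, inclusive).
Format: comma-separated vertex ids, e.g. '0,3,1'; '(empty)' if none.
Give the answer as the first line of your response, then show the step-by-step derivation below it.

3,6,2

step 1: discover 3; path=3; order=3
step 2: discover 6; path=3>6; order=3,6
step 3: discover 2; path=3>6>2; order=3,6,2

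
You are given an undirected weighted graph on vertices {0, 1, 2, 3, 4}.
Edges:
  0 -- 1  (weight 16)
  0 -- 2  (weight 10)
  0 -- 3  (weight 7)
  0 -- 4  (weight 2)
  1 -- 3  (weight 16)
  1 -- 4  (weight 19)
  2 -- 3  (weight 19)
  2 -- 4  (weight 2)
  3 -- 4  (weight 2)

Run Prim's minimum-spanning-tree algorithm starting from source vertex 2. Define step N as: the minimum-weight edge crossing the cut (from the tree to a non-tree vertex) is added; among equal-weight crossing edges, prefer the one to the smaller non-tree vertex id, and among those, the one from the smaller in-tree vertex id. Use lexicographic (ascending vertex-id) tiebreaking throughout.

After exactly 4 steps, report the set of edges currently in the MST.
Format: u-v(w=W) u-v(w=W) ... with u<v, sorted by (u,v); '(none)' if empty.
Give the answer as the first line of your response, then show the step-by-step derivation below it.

0-1(w=16) 0-4(w=2) 2-4(w=2) 3-4(w=2)

step 1: add edge 2-4 (w=2); MST = {2-4(w=2)}
step 2: add edge 0-4 (w=2); MST = {0-4(w=2) 2-4(w=2)}
step 3: add edge 3-4 (w=2); MST = {0-4(w=2) 2-4(w=2) 3-4(w=2)}
step 4: add edge 0-1 (w=16); MST = {0-1(w=16) 0-4(w=2) 2-4(w=2) 3-4(w=2)}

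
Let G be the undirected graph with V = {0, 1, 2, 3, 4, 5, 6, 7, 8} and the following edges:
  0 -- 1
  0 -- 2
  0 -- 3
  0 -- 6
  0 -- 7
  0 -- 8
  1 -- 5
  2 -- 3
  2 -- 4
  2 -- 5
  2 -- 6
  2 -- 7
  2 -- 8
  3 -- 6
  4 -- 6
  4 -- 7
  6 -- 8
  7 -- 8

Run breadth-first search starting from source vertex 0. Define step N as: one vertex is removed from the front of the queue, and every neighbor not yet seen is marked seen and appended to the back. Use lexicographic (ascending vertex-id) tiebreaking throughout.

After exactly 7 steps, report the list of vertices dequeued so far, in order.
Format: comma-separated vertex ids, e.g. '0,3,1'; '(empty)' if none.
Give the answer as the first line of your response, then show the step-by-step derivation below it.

0,1,2,3,6,7,8

step 1: dequeue 0; queue=[1,2,3,6,7,8]; order=0
step 2: dequeue 1; queue=[2,3,6,7,8,5]; order=0,1
step 3: dequeue 2; queue=[3,6,7,8,5,4]; order=0,1,2
step 4: dequeue 3; queue=[6,7,8,5,4]; order=0,1,2,3
step 5: dequeue 6; queue=[7,8,5,4]; order=0,1,2,3,6
step 6: dequeue 7; queue=[8,5,4]; order=0,1,2,3,6,7
step 7: dequeue 8; queue=[5,4]; order=0,1,2,3,6,7,8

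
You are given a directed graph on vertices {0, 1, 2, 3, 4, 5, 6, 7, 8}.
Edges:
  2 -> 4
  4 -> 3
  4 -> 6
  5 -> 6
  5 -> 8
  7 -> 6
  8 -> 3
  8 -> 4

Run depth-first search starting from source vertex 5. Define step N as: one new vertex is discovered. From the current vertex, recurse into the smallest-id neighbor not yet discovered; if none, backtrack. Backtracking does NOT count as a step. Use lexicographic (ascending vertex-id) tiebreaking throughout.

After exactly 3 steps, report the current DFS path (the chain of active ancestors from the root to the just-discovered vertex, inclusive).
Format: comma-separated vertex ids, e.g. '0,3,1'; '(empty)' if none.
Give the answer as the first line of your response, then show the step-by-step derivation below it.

5,8

step 1: discover 5; path=5; order=5
step 2: discover 6; path=5>6; order=5,6
step 3: discover 8; path=5>8; order=5,6,8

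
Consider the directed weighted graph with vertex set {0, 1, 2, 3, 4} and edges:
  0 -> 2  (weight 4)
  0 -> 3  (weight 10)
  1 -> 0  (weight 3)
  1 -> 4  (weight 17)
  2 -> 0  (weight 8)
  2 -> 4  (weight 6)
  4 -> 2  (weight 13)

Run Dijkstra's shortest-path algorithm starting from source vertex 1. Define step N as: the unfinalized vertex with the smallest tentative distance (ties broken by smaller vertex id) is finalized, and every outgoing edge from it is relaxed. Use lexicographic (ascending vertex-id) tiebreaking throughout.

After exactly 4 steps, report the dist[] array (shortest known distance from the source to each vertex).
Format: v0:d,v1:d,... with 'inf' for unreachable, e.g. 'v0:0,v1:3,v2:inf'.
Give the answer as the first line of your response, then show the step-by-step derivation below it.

v0:3,v1:0,v2:7,v3:13,v4:13

step 1: dist = v0:3,v1:0,v2:inf,v3:inf,v4:17
step 2: dist = v0:3,v1:0,v2:7,v3:13,v4:17
step 3: dist = v0:3,v1:0,v2:7,v3:13,v4:13
step 4: dist = v0:3,v1:0,v2:7,v3:13,v4:13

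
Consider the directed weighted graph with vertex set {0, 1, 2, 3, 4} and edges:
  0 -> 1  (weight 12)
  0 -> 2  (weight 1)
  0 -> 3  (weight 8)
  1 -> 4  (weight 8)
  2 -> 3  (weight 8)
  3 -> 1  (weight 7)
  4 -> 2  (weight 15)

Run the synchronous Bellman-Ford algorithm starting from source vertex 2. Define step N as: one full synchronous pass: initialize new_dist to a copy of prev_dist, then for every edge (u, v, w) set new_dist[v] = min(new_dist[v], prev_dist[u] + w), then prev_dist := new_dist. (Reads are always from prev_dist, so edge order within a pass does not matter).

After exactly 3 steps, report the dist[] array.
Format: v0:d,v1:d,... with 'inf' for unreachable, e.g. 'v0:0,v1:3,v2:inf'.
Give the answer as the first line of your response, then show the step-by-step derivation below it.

v0:inf,v1:15,v2:0,v3:8,v4:23

step 1: dist = v0:inf,v1:inf,v2:0,v3:8,v4:inf
step 2: dist = v0:inf,v1:15,v2:0,v3:8,v4:inf
step 3: dist = v0:inf,v1:15,v2:0,v3:8,v4:23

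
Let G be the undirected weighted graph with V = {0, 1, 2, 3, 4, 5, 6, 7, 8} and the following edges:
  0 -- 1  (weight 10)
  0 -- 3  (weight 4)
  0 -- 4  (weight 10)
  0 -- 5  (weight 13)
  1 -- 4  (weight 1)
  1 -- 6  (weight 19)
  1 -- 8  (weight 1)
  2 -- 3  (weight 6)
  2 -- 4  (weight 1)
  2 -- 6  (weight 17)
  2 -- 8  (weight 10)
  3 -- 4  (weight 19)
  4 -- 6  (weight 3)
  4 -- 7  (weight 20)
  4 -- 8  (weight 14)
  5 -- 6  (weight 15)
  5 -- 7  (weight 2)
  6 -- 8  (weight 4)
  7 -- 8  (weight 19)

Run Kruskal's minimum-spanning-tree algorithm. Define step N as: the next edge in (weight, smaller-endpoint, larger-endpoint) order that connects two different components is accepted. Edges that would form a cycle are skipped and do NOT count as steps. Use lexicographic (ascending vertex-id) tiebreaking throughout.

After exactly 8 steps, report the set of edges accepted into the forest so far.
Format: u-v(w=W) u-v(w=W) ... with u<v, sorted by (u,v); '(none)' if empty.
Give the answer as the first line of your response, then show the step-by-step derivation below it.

0-3(w=4) 0-5(w=13) 1-4(w=1) 1-8(w=1) 2-3(w=6) 2-4(w=1) 4-6(w=3) 5-7(w=2)

step 1: add edge 1-4 (w=1); MST = {1-4(w=1)}
step 2: add edge 1-8 (w=1); MST = {1-4(w=1) 1-8(w=1)}
step 3: add edge 2-4 (w=1); MST = {1-4(w=1) 1-8(w=1) 2-4(w=1)}
step 4: add edge 5-7 (w=2); MST = {1-4(w=1) 1-8(w=1) 2-4(w=1) 5-7(w=2)}
step 5: add edge 4-6 (w=3); MST = {1-4(w=1) 1-8(w=1) 2-4(w=1) 4-6(w=3) 5-7(w=2)}
step 6: add edge 0-3 (w=4); MST = {0-3(w=4) 1-4(w=1) 1-8(w=1) 2-4(w=1) 4-6(w=3) 5-7(w=2)}
step 7: add edge 2-3 (w=6); MST = {0-3(w=4) 1-4(w=1) 1-8(w=1) 2-3(w=6) 2-4(w=1) 4-6(w=3) 5-7(w=2)}
step 8: add edge 0-5 (w=13); MST = {0-3(w=4) 0-5(w=13) 1-4(w=1) 1-8(w=1) 2-3(w=6) 2-4(w=1) 4-6(w=3) 5-7(w=2)}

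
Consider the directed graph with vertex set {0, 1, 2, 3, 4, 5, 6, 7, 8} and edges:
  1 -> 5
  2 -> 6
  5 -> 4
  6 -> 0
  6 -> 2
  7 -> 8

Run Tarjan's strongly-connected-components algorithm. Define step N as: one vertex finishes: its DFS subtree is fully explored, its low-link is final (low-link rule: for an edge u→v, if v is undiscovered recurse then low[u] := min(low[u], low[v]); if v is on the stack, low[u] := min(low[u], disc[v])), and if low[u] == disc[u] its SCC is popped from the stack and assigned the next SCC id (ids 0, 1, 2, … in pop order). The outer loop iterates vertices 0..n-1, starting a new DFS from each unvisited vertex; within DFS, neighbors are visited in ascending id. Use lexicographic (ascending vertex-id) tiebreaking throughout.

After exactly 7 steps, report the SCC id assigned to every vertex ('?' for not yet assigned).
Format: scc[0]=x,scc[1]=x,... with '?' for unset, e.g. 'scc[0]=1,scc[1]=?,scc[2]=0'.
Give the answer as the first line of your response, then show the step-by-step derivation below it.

scc[0]=0,scc[1]=3,scc[2]=4,scc[3]=5,scc[4]=1,scc[5]=2,scc[6]=4,scc[7]=?,scc[8]=?

step 1: low=(low[0]=0,low[1]=?,low[2]=?,low[3]=?,low[4]=?,low[5]=?,low[6]=?,low[7]=?,low[8]=?); scc=(scc[0]=0,scc[1]=?,scc[2]=?,scc[3]=?,scc[4]=?,scc[5]=?,scc[6]=?,scc[7]=?,scc[8]=?)
step 2: low=(low[0]=0,low[1]=1,low[2]=?,low[3]=?,low[4]=3,low[5]=2,low[6]=?,low[7]=?,low[8]=?); scc=(scc[0]=0,scc[1]=?,scc[2]=?,scc[3]=?,scc[4]=1,scc[5]=?,scc[6]=?,scc[7]=?,scc[8]=?)
step 3: low=(low[0]=0,low[1]=1,low[2]=?,low[3]=?,low[4]=3,low[5]=2,low[6]=?,low[7]=?,low[8]=?); scc=(scc[0]=0,scc[1]=?,scc[2]=?,scc[3]=?,scc[4]=1,scc[5]=2,scc[6]=?,scc[7]=?,scc[8]=?)
step 4: low=(low[0]=0,low[1]=1,low[2]=?,low[3]=?,low[4]=3,low[5]=2,low[6]=?,low[7]=?,low[8]=?); scc=(scc[0]=0,scc[1]=3,scc[2]=?,scc[3]=?,scc[4]=1,scc[5]=2,scc[6]=?,scc[7]=?,scc[8]=?)
step 5: low=(low[0]=0,low[1]=1,low[2]=4,low[3]=?,low[4]=3,low[5]=2,low[6]=4,low[7]=?,low[8]=?); scc=(scc[0]=0,scc[1]=3,scc[2]=?,scc[3]=?,scc[4]=1,scc[5]=2,scc[6]=?,scc[7]=?,scc[8]=?)
step 6: low=(low[0]=0,low[1]=1,low[2]=4,low[3]=?,low[4]=3,low[5]=2,low[6]=4,low[7]=?,low[8]=?); scc=(scc[0]=0,scc[1]=3,scc[2]=4,scc[3]=?,scc[4]=1,scc[5]=2,scc[6]=4,scc[7]=?,scc[8]=?)
step 7: low=(low[0]=0,low[1]=1,low[2]=4,low[3]=6,low[4]=3,low[5]=2,low[6]=4,low[7]=?,low[8]=?); scc=(scc[0]=0,scc[1]=3,scc[2]=4,scc[3]=5,scc[4]=1,scc[5]=2,scc[6]=4,scc[7]=?,scc[8]=?)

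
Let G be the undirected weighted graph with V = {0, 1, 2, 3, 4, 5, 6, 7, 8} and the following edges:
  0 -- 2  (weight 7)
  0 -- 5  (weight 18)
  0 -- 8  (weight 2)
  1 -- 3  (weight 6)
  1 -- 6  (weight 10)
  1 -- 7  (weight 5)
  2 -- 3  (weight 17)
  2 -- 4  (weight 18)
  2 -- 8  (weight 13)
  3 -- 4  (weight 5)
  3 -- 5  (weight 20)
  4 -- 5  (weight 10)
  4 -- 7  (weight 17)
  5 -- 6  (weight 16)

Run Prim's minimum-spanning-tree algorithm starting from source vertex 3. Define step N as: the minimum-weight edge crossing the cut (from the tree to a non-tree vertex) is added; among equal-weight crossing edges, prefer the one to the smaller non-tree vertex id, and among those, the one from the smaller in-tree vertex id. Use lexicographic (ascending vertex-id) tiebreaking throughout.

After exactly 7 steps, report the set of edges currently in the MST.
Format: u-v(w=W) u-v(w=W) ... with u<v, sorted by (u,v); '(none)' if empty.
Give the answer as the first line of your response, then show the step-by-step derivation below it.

0-2(w=7) 1-3(w=6) 1-6(w=10) 1-7(w=5) 2-3(w=17) 3-4(w=5) 4-5(w=10)

step 1: add edge 3-4 (w=5); MST = {3-4(w=5)}
step 2: add edge 1-3 (w=6); MST = {1-3(w=6) 3-4(w=5)}
step 3: add edge 1-7 (w=5); MST = {1-3(w=6) 1-7(w=5) 3-4(w=5)}
step 4: add edge 4-5 (w=10); MST = {1-3(w=6) 1-7(w=5) 3-4(w=5) 4-5(w=10)}
step 5: add edge 1-6 (w=10); MST = {1-3(w=6) 1-6(w=10) 1-7(w=5) 3-4(w=5) 4-5(w=10)}
step 6: add edge 2-3 (w=17); MST = {1-3(w=6) 1-6(w=10) 1-7(w=5) 2-3(w=17) 3-4(w=5) 4-5(w=10)}
step 7: add edge 0-2 (w=7); MST = {0-2(w=7) 1-3(w=6) 1-6(w=10) 1-7(w=5) 2-3(w=17) 3-4(w=5) 4-5(w=10)}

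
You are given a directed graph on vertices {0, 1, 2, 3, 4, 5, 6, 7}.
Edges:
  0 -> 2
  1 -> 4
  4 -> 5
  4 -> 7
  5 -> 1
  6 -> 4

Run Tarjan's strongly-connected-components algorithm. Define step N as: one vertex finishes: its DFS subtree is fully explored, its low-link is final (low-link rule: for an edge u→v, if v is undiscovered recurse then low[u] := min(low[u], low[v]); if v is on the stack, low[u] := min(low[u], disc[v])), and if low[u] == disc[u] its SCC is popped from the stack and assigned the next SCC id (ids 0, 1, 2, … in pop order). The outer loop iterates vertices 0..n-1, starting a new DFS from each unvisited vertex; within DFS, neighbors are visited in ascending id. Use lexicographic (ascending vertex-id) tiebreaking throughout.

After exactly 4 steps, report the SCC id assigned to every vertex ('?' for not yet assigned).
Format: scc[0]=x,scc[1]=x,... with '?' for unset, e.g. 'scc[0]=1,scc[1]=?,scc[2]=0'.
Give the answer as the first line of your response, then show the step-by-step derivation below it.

scc[0]=1,scc[1]=?,scc[2]=0,scc[3]=?,scc[4]=?,scc[5]=?,scc[6]=?,scc[7]=2

step 1: low=(low[0]=0,low[1]=?,low[2]=1,low[3]=?,low[4]=?,low[5]=?,low[6]=?,low[7]=?); scc=(scc[0]=?,scc[1]=?,scc[2]=0,scc[3]=?,scc[4]=?,scc[5]=?,scc[6]=?,scc[7]=?)
step 2: low=(low[0]=0,low[1]=?,low[2]=1,low[3]=?,low[4]=?,low[5]=?,low[6]=?,low[7]=?); scc=(scc[0]=1,scc[1]=?,scc[2]=0,scc[3]=?,scc[4]=?,scc[5]=?,scc[6]=?,scc[7]=?)
step 3: low=(low[0]=0,low[1]=2,low[2]=1,low[3]=?,low[4]=3,low[5]=2,low[6]=?,low[7]=?); scc=(scc[0]=1,scc[1]=?,scc[2]=0,scc[3]=?,scc[4]=?,scc[5]=?,scc[6]=?,scc[7]=?)
step 4: low=(low[0]=0,low[1]=2,low[2]=1,low[3]=?,low[4]=2,low[5]=2,low[6]=?,low[7]=5); scc=(scc[0]=1,scc[1]=?,scc[2]=0,scc[3]=?,scc[4]=?,scc[5]=?,scc[6]=?,scc[7]=2)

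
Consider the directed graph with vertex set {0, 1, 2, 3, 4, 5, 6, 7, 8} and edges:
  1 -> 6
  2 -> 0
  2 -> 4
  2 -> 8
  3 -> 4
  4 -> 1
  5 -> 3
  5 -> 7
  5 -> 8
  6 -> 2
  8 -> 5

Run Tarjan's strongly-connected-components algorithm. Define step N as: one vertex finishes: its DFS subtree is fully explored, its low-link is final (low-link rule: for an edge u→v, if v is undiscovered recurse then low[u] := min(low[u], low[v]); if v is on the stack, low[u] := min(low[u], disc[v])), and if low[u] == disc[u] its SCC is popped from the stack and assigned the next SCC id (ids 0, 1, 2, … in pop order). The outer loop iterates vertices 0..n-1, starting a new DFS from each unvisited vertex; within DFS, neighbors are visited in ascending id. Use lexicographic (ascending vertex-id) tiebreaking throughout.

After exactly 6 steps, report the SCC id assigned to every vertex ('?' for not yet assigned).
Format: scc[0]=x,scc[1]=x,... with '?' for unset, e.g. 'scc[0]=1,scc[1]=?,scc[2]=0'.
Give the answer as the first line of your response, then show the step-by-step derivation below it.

scc[0]=0,scc[1]=?,scc[2]=?,scc[3]=?,scc[4]=?,scc[5]=?,scc[6]=?,scc[7]=1,scc[8]=?

step 1: low=(low[0]=0,low[1]=?,low[2]=?,low[3]=?,low[4]=?,low[5]=?,low[6]=?,low[7]=?,low[8]=?); scc=(scc[0]=0,scc[1]=?,scc[2]=?,scc[3]=?,scc[4]=?,scc[5]=?,scc[6]=?,scc[7]=?,scc[8]=?)
step 2: low=(low[0]=0,low[1]=1,low[2]=3,low[3]=?,low[4]=1,low[5]=?,low[6]=2,low[7]=?,low[8]=?); scc=(scc[0]=0,scc[1]=?,scc[2]=?,scc[3]=?,scc[4]=?,scc[5]=?,scc[6]=?,scc[7]=?,scc[8]=?)
step 3: low=(low[0]=0,low[1]=1,low[2]=1,low[3]=4,low[4]=1,low[5]=6,low[6]=2,low[7]=?,low[8]=5); scc=(scc[0]=0,scc[1]=?,scc[2]=?,scc[3]=?,scc[4]=?,scc[5]=?,scc[6]=?,scc[7]=?,scc[8]=?)
step 4: low=(low[0]=0,low[1]=1,low[2]=1,low[3]=4,low[4]=1,low[5]=4,low[6]=2,low[7]=8,low[8]=5); scc=(scc[0]=0,scc[1]=?,scc[2]=?,scc[3]=?,scc[4]=?,scc[5]=?,scc[6]=?,scc[7]=1,scc[8]=?)
step 5: low=(low[0]=0,low[1]=1,low[2]=1,low[3]=4,low[4]=1,low[5]=4,low[6]=2,low[7]=8,low[8]=5); scc=(scc[0]=0,scc[1]=?,scc[2]=?,scc[3]=?,scc[4]=?,scc[5]=?,scc[6]=?,scc[7]=1,scc[8]=?)
step 6: low=(low[0]=0,low[1]=1,low[2]=1,low[3]=4,low[4]=1,low[5]=4,low[6]=2,low[7]=8,low[8]=4); scc=(scc[0]=0,scc[1]=?,scc[2]=?,scc[3]=?,scc[4]=?,scc[5]=?,scc[6]=?,scc[7]=1,scc[8]=?)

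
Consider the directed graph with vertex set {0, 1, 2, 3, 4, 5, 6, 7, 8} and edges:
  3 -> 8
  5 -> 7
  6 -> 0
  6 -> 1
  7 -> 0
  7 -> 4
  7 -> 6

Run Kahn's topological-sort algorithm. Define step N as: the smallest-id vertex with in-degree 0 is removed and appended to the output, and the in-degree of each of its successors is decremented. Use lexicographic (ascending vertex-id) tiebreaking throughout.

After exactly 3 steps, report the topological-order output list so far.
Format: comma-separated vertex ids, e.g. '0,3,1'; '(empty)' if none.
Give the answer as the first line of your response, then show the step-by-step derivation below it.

2,3,5

step 1: output 2; order=[2]; indeg=(2,1,0,0,1,0,1,1,1)
step 2: output 3; order=[2,3]; indeg=(2,1,0,0,1,0,1,1,0)
step 3: output 5; order=[2,3,5]; indeg=(2,1,0,0,1,0,1,0,0)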